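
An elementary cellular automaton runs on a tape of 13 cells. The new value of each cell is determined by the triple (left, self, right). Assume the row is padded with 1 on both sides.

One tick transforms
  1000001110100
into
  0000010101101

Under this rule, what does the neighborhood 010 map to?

1

At position 10 the neighborhood is 010; the next row has 1 there.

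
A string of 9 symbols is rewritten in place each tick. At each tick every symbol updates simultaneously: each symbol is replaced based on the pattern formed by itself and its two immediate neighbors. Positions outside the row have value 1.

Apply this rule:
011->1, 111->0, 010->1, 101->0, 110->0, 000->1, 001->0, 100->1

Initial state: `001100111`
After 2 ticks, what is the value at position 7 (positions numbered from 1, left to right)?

101010100
001010110
position 7 holds 1

1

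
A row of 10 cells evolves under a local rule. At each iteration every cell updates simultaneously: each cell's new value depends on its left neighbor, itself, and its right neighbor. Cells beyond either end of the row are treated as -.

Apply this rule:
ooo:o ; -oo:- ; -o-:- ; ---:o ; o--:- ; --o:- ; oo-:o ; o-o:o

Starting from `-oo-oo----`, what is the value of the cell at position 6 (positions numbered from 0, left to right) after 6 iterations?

-

iteration 1: --oo-o-ooo
iteration 2: o--oo-o-oo
iteration 3: ----oo-o-o
iteration 4: ooo--oo-o-
iteration 5: -oo---oo--
iteration 6: --o-o--o-o
position 6 holds -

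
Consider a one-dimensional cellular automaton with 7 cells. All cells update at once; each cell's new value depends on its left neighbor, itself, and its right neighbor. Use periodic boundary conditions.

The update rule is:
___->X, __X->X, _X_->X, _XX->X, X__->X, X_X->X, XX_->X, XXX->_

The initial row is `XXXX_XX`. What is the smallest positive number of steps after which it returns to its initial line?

2

step 1: ___XXX_
step 2: XXXX_XX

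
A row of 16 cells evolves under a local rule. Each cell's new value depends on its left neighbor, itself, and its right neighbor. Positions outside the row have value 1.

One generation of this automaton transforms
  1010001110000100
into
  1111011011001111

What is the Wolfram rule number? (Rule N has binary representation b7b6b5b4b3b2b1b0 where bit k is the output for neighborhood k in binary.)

126

position 7: 111 → 0  (bit 7 = 0)
position 0: 110 → 1  (bit 6 = 1)
position 1: 101 → 1  (bit 5 = 1)
position 3: 100 → 1  (bit 4 = 1)
position 6: 011 → 1  (bit 3 = 1)
position 2: 010 → 1  (bit 2 = 1)
position 5: 001 → 1  (bit 1 = 1)
position 4: 000 → 0  (bit 0 = 0)
bits b7..b0 = 01111110 = 126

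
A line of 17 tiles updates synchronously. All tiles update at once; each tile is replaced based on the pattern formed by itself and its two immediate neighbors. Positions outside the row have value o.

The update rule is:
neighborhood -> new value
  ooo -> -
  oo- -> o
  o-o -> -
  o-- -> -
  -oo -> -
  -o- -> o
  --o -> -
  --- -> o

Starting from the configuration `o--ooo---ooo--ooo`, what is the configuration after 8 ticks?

o--o-o-o-o-o-o-o-

tick 1: o----o-o---o-----
tick 2: o-oo-o-o-o-o-ooo-
tick 3: o--o-o-o-o-o---o-
tick 4: o--o-o-o-o-o-o-o-
tick 5: o--o-o-o-o-o-o-o-  (fixed point — unchanged through tick 8)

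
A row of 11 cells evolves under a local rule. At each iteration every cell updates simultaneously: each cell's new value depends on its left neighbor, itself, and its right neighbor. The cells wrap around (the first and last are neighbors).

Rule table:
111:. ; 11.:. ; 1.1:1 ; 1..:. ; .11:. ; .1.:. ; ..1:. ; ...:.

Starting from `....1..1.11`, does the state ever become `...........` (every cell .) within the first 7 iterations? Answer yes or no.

yes

........1..
...........
all cells are . at iteration 2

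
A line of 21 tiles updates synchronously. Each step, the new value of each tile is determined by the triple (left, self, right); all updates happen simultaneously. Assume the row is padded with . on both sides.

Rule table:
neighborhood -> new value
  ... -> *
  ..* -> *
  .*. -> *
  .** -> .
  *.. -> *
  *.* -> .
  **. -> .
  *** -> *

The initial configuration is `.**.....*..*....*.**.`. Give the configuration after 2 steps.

*..**************...*
***.************.****

***.************.****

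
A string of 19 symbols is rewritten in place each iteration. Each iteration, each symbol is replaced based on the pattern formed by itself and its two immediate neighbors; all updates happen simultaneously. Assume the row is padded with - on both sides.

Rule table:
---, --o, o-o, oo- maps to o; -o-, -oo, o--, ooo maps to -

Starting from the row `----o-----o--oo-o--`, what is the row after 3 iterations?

ooo-o--oo-o-o-o-o--

iteration 1: oooo--oooo--o-oo--o
iteration 2: ---o-o---o-o-o-o-o-
iteration 3: ooo-o--oo-o-o-o-o--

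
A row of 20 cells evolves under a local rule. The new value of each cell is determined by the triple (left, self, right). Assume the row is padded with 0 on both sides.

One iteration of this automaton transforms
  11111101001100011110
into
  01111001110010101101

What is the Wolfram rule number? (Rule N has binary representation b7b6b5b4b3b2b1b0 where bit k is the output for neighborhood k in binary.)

position 1: 111 → 1  (bit 7 = 1)
position 5: 110 → 0  (bit 6 = 0)
position 6: 101 → 0  (bit 5 = 0)
position 8: 100 → 1  (bit 4 = 1)
position 0: 011 → 0  (bit 3 = 0)
position 7: 010 → 1  (bit 2 = 1)
position 9: 001 → 1  (bit 1 = 1)
position 13: 000 → 0  (bit 0 = 0)
bits b7..b0 = 10010110 = 150

150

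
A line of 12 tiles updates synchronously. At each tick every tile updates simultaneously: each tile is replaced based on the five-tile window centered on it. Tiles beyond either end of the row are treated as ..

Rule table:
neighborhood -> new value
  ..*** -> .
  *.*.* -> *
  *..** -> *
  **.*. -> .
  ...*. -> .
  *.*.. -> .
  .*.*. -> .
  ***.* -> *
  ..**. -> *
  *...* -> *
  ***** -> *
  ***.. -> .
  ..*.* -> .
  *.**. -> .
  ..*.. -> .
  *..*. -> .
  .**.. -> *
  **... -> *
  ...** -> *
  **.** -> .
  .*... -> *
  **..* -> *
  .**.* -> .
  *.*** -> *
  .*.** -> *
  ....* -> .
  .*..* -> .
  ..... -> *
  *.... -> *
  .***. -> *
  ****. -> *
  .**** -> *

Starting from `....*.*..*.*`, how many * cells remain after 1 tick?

tick 1: **..........
count of *: 2

2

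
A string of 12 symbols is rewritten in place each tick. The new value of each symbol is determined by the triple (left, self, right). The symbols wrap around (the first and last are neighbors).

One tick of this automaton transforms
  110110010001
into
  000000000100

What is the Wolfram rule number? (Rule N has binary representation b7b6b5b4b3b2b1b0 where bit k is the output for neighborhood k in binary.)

1

position 0: 111 → 0  (bit 7 = 0)
position 1: 110 → 0  (bit 6 = 0)
position 2: 101 → 0  (bit 5 = 0)
position 5: 100 → 0  (bit 4 = 0)
position 3: 011 → 0  (bit 3 = 0)
position 7: 010 → 0  (bit 2 = 0)
position 6: 001 → 0  (bit 1 = 0)
position 9: 000 → 1  (bit 0 = 1)
bits b7..b0 = 00000001 = 1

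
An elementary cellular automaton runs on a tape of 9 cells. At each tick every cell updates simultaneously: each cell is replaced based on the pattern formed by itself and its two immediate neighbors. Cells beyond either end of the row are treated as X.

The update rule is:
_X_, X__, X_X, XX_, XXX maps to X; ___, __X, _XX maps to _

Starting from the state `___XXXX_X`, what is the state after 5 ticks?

XXXXX___X

X___XXXX_
XX___XXXX
XXX___XXX
XXXX___XX
XXXXX___X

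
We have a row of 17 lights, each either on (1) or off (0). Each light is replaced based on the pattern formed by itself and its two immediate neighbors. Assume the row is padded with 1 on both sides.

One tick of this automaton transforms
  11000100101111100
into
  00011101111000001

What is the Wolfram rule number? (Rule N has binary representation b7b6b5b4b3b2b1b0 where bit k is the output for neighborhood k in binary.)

47

position 0: 111 → 0  (bit 7 = 0)
position 1: 110 → 0  (bit 6 = 0)
position 9: 101 → 1  (bit 5 = 1)
position 2: 100 → 0  (bit 4 = 0)
position 10: 011 → 1  (bit 3 = 1)
position 5: 010 → 1  (bit 2 = 1)
position 4: 001 → 1  (bit 1 = 1)
position 3: 000 → 1  (bit 0 = 1)
bits b7..b0 = 00101111 = 47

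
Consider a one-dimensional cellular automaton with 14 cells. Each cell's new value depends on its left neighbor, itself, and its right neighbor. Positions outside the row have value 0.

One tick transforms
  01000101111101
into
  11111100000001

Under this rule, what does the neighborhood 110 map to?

At position 11 the neighborhood is 110; the next row has 0 there.

0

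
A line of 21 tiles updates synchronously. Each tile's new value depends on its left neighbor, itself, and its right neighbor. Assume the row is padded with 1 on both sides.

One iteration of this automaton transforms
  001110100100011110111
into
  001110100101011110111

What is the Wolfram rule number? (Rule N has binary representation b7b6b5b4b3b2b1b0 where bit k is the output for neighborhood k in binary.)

position 3: 111 → 1  (bit 7 = 1)
position 4: 110 → 1  (bit 6 = 1)
position 5: 101 → 0  (bit 5 = 0)
position 0: 100 → 0  (bit 4 = 0)
position 2: 011 → 1  (bit 3 = 1)
position 6: 010 → 1  (bit 2 = 1)
position 1: 001 → 0  (bit 1 = 0)
position 11: 000 → 1  (bit 0 = 1)
bits b7..b0 = 11001101 = 205

205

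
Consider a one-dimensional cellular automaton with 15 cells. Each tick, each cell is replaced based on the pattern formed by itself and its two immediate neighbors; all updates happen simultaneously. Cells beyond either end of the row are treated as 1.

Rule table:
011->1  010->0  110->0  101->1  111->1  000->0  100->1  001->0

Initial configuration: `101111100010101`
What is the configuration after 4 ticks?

tick 1: 011111010001011
tick 2: 111110101000111
tick 3: 111101010100111
tick 4: 111010101010111

111010101010111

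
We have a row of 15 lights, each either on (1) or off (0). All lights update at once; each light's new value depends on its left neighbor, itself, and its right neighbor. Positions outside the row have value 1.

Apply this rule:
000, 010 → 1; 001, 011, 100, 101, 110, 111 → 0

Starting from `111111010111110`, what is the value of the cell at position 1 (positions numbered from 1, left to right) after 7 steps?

0

step 1: 000000010000000
step 2: 011111010111110
step 3: 000000010000000  (repeats step 1; period 2)
step 7: 000000010000000
position 1 holds 0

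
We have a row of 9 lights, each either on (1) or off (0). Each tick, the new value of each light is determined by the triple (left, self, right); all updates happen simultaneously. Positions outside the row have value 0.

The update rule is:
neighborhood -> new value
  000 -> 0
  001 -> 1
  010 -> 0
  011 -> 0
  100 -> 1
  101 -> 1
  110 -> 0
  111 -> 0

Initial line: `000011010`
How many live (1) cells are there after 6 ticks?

5

tick 1: 000100101
tick 2: 001011010
tick 3: 010100101
tick 4: 101011010
tick 5: 010100101  (repeats tick 3; period 2)
tick 6: 101011010
count of 1: 5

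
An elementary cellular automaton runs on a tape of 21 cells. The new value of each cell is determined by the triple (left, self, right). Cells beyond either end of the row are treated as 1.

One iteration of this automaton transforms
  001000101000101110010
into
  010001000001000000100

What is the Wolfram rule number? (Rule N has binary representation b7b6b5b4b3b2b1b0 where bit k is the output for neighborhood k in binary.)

2

position 15: 111 → 0  (bit 7 = 0)
position 16: 110 → 0  (bit 6 = 0)
position 7: 101 → 0  (bit 5 = 0)
position 0: 100 → 0  (bit 4 = 0)
position 14: 011 → 0  (bit 3 = 0)
position 2: 010 → 0  (bit 2 = 0)
position 1: 001 → 1  (bit 1 = 1)
position 4: 000 → 0  (bit 0 = 0)
bits b7..b0 = 00000010 = 2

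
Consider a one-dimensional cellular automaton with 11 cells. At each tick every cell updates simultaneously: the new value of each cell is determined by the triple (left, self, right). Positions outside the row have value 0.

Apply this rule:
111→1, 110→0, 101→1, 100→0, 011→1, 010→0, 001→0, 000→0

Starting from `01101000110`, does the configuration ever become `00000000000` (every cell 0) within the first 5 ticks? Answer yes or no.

01010000100
00100000000
00000000000
all cells are 0 at tick 3

yes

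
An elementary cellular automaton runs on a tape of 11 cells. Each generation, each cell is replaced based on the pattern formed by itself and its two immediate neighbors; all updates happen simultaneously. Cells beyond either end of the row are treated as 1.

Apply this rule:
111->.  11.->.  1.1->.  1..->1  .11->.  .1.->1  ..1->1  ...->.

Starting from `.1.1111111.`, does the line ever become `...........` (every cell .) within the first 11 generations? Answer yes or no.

yes

.1.........
.11.......1
...1.....1.
1.111...11.
.....1.1...
1...11.11.1
.1.1.......
.1.11.....1
.1...1...1.
.11.111.11.
...........
all cells are . at generation 11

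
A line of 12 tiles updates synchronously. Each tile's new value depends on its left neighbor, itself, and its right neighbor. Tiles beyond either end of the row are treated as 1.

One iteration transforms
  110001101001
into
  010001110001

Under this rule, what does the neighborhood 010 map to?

At position 8 the neighborhood is 010; the next row has 0 there.

0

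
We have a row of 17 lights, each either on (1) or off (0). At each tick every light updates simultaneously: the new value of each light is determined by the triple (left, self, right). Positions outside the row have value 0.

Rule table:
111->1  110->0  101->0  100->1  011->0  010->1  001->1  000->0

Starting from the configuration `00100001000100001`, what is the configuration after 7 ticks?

00010000101110110

tick 1: 01110011101110011
tick 2: 10101101000101100
tick 3: 10100001101100010
tick 4: 10110010000010111
tick 5: 10001111000110010
tick 6: 11010110101001111
tick 7: 00010000101110110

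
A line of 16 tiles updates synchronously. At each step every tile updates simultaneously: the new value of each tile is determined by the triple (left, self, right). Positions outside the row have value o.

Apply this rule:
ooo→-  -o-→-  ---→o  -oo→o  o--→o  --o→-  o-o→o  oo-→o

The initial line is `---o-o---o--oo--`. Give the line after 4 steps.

oo--o-oo--o-ooo-
-oo--oooo--oo-oo
oooo-o--oo-oooo-
---oo-o-oooo--oo

---oo-o-oooo--oo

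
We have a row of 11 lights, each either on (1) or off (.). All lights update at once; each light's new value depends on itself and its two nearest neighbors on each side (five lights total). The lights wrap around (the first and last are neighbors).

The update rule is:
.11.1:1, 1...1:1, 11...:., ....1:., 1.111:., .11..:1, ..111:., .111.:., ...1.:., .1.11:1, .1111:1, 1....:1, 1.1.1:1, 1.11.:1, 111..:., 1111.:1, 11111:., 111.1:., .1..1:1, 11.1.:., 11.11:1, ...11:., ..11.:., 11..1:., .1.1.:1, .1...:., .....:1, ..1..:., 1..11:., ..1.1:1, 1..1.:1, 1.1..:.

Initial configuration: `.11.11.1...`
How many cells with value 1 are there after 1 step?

5

..1111...1.
count of 1: 5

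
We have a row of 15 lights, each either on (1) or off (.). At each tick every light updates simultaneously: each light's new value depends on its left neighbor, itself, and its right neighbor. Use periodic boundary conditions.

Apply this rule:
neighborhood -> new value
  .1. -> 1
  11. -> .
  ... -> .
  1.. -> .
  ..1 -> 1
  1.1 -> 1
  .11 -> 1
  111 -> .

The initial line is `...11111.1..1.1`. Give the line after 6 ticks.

...11.11....11.

..11....11.1111
.11....11.11...
11....11.11....
1....11.11....1
....11.11....11
...11.11....11.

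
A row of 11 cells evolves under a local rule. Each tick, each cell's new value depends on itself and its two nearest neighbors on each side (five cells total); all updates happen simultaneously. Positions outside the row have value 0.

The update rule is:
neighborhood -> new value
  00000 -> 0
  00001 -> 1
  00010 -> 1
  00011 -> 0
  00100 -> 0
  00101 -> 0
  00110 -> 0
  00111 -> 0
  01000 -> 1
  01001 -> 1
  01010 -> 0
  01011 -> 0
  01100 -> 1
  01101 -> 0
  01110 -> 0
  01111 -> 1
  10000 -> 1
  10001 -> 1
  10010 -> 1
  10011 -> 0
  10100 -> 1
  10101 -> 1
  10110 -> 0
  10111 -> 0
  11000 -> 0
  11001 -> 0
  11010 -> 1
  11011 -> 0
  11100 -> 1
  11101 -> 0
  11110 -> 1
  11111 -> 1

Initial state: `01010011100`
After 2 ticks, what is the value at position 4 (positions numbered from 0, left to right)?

10011000101
01001011001
position 4 holds 1

1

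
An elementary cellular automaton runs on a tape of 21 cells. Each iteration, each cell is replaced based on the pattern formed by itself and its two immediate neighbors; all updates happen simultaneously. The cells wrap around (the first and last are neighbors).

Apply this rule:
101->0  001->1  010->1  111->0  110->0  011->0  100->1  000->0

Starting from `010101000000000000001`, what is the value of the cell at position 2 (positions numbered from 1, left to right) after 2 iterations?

010101100000000000011
010100010000000000100
position 2 holds 1

1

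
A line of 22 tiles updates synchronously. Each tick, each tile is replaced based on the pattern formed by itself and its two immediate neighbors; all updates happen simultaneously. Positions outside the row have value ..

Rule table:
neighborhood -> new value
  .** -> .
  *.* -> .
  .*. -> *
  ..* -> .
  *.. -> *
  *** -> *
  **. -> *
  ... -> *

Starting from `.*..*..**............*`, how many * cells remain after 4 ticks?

tick 1: .**.**..************.*
tick 2: ..*..**..***********.*
tick 3: *.**..**..**********.*
tick 4: *..**..**..*********.*
count of *: 15

15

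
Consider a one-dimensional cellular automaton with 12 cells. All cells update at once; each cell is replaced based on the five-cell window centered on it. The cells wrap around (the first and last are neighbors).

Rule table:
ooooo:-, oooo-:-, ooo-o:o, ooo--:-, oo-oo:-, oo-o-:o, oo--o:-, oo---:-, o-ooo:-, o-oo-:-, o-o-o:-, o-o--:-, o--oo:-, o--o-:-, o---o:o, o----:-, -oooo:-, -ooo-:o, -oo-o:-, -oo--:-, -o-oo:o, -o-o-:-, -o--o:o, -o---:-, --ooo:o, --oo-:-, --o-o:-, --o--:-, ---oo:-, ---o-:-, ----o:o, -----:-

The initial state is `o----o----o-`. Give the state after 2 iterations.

-o----o-----

iteration 1: ---o----o---
iteration 2: -o----o-----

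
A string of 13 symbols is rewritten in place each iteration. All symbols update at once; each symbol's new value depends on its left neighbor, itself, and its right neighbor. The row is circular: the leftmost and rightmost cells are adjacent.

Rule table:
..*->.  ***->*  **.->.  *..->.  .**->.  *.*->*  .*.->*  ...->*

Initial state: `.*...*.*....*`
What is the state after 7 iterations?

*.***.**.**.*

**.*.***.**.*
*.***.*.*..*.
**.*.****..**
*.***.**....*
.*.*.*...**..
.*****.*....*
*.***.**.**.*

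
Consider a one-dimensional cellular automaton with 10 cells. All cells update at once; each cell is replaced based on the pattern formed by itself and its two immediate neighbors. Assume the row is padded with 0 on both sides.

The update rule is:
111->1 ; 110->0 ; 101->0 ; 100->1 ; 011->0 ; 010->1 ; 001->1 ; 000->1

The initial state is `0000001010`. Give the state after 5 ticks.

1111111001

1111111011
0111110000
1011101111
1001000110
1111111001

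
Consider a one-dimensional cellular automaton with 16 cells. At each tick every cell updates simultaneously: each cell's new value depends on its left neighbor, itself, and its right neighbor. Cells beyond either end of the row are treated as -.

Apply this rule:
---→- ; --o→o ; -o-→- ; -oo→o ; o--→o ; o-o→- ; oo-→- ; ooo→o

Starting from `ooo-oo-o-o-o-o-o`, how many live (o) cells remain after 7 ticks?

4

tick 1: oo--o-----------
tick 2: o-oo-o----------
tick 3: --o---o---------
tick 4: -o-o-o-o--------
tick 5: o-------o-------
tick 6: -o-----o-o------
tick 7: o-o---o---o-----
count of o: 4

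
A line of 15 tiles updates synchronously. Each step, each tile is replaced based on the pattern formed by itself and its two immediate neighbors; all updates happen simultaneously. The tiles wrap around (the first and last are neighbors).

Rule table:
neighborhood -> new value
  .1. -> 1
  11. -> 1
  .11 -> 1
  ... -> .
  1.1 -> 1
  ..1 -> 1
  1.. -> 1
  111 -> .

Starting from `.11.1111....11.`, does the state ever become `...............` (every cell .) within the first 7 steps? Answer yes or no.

11111..11..1111
....11111111...
...11......11..
..1111....1111.
.11..11..11..11
111111111111111
...............
all cells are . at step 7

yes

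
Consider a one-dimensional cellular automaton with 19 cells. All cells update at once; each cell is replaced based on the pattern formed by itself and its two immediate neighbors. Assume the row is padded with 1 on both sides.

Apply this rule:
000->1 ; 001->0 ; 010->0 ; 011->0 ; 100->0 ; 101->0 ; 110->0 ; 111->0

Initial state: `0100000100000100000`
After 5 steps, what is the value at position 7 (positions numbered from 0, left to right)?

0001110001110001110
0100000100000100000  (repeats step 0; period 2)
step 5: 0001110001110001110
position 7 holds 0

0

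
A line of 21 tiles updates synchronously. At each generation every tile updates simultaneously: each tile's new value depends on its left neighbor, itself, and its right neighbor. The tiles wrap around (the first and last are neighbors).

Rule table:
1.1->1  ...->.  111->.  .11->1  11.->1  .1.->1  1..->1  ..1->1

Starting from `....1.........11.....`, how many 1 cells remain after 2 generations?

8

...111.......1111....
..11.11.....11..11...
count of 1: 8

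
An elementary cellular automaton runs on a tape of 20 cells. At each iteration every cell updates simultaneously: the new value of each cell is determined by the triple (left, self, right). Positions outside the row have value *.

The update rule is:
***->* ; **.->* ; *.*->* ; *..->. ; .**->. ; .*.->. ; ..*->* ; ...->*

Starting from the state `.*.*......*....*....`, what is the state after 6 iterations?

*.*..*****..***..***
**..*.****.*.**.*.**
**.*.*.****.*.**.*.*
***.*.*.****.*.**.*.
****.*.*.****.*.**.*
*****.*.*.****.*.**.

*****.*.*.****.*.**.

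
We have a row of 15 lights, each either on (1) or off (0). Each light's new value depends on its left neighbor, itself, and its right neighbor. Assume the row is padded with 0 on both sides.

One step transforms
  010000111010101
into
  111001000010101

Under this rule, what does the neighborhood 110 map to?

At position 8 the neighborhood is 110; the next row has 0 there.

0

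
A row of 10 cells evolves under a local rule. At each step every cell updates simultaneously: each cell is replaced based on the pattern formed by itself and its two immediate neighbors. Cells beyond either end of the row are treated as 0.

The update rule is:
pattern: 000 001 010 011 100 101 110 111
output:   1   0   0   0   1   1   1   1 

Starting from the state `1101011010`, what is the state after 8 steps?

0110101101
0011010110
1001101011
0100110101
0010011010
1001001101
0100100110
0010010011

0010010011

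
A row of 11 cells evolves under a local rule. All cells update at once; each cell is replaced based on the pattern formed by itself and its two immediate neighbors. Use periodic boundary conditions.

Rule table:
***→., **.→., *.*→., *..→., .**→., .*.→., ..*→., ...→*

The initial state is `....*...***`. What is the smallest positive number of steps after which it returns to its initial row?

.**...*....
....*...***

2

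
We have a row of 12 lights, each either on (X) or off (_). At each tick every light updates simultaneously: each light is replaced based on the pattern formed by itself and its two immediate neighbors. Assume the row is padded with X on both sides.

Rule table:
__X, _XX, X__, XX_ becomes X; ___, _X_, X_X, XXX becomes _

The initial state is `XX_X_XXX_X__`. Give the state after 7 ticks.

_X___X_X__XX
__X_X___XXX_
XX___X_XX_X_
_XX_X__XX___
_XX__XXXXX_X
_XXXXX___X_X
_X___XX_X__X

_X___XX_X__X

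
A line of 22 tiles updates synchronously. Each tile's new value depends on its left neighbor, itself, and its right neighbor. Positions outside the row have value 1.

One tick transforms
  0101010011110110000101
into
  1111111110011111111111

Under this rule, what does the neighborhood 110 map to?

At position 11 the neighborhood is 110; the next row has 1 there.

1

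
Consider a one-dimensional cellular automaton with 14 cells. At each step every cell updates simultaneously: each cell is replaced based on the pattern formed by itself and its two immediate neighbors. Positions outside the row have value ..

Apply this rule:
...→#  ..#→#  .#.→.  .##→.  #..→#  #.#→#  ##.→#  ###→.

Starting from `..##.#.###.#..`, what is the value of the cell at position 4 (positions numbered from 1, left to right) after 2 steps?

.

##.##.#..##.##
.##.##.##.##.#
position 4 holds .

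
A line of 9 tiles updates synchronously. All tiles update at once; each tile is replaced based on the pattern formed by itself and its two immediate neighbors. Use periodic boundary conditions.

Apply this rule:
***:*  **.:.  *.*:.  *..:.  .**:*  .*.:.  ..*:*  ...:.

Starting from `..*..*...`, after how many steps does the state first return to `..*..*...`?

9

.*..*....
*..*.....
..*.....*
.*.....*.
*.....*..
.....*..*
....*..*.
...*..*..
..*..*...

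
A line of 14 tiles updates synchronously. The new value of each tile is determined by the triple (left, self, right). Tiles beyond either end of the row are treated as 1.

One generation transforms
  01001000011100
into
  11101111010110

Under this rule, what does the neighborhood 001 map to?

0

At position 3 the neighborhood is 001; the next row has 0 there.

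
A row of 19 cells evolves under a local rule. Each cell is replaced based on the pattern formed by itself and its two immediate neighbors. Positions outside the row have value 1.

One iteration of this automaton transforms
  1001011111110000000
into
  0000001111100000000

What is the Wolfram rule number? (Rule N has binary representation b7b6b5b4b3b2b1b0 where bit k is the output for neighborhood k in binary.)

128

position 6: 111 → 1  (bit 7 = 1)
position 0: 110 → 0  (bit 6 = 0)
position 4: 101 → 0  (bit 5 = 0)
position 1: 100 → 0  (bit 4 = 0)
position 5: 011 → 0  (bit 3 = 0)
position 3: 010 → 0  (bit 2 = 0)
position 2: 001 → 0  (bit 1 = 0)
position 13: 000 → 0  (bit 0 = 0)
bits b7..b0 = 10000000 = 128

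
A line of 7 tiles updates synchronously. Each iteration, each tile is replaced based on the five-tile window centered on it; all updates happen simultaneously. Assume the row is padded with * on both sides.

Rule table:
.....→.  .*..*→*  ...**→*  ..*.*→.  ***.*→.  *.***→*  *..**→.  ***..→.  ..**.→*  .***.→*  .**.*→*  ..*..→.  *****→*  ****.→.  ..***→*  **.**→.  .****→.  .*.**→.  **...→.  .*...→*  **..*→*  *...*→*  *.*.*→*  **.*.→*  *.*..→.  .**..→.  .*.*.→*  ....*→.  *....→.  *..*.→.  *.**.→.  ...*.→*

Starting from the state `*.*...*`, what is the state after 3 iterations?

.*.****
**.*.**
..**.*.

..**.*.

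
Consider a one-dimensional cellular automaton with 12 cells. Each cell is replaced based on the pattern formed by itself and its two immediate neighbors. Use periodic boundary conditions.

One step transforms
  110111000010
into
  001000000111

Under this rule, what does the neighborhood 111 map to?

At position 4 the neighborhood is 111; the next row has 0 there.

0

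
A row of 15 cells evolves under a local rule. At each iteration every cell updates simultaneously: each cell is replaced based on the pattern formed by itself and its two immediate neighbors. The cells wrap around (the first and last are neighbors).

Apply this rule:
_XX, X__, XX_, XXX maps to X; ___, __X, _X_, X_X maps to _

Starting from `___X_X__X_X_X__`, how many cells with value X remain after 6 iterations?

2

iteration 1: ______X______X_
iteration 2: _______X______X
iteration 3: X_______X______
iteration 4: _X_______X_____
iteration 5: __X_______X____
iteration 6: ___X_______X___
count of X: 2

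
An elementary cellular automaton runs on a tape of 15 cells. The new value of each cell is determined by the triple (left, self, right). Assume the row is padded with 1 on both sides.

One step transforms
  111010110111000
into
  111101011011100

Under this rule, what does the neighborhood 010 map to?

At position 4 the neighborhood is 010; the next row has 0 there.

0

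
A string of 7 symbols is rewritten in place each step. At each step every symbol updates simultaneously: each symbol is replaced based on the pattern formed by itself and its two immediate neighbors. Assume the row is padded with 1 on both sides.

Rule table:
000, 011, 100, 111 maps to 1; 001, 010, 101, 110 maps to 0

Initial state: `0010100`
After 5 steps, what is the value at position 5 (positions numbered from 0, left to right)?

1

step 1: 1000010
step 2: 0111000
step 3: 0110110
step 4: 0100100
step 5: 0010010
position 5 holds 1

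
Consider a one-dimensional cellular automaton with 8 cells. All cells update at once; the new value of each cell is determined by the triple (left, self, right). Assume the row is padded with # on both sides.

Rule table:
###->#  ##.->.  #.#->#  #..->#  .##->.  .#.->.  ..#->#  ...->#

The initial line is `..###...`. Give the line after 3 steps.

.#.#.#.#

##.#.###
#.#.#.##
.#.#.#.#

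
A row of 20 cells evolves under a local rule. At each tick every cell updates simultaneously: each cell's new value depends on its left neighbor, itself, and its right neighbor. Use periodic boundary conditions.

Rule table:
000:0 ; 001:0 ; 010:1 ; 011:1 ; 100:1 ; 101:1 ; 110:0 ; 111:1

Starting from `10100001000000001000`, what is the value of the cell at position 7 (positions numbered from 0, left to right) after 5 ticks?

tick 1: 11110001100000001100
tick 2: 11101001010000001010
tick 3: 11011101111000001111
tick 4: 10111011110100001111
tick 5: 01110111101110001111
position 7 holds 1

1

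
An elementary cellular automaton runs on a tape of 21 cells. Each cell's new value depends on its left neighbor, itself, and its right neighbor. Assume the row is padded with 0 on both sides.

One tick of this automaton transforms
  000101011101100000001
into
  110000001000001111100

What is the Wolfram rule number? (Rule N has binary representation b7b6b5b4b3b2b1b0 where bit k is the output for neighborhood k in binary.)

129

position 8: 111 → 1  (bit 7 = 1)
position 9: 110 → 0  (bit 6 = 0)
position 4: 101 → 0  (bit 5 = 0)
position 13: 100 → 0  (bit 4 = 0)
position 7: 011 → 0  (bit 3 = 0)
position 3: 010 → 0  (bit 2 = 0)
position 2: 001 → 0  (bit 1 = 0)
position 0: 000 → 1  (bit 0 = 1)
bits b7..b0 = 10000001 = 129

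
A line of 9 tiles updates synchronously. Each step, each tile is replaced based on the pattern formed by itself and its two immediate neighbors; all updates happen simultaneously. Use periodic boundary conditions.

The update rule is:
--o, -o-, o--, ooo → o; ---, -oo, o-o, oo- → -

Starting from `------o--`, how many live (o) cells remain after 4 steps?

3

-----ooo-
----o-o-o
o--oo-o-o
-oo---o--
count of o: 3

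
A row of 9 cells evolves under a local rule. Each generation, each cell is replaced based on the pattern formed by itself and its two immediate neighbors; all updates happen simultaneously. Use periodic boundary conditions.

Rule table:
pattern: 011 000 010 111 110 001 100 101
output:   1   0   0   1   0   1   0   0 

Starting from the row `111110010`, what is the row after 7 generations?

100111100

generation 1: 111100100
generation 2: 111001001
generation 3: 110010011
generation 4: 100100111
generation 5: 001001111
generation 6: 010011110
generation 7: 100111100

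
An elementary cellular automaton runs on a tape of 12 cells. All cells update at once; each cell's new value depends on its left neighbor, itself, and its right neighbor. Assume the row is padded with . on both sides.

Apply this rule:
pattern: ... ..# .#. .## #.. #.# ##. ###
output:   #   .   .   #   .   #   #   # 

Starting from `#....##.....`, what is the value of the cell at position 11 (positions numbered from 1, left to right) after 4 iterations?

#

iteration 1: ..##.##.####
iteration 2: #.##########
iteration 3: .###########
iteration 4: .###########
position 11 holds #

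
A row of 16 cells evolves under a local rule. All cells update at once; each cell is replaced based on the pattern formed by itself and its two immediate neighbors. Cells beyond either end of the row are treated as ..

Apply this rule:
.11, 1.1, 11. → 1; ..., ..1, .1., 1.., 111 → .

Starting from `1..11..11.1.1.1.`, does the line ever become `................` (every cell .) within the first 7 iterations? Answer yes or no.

iteration 1: ...11..111.1.1..
iteration 2: ...11..1.11.1...
iteration 3: ...11...1111....
iteration 4: ...11...1..1....
iteration 5: ...11...........
iteration 6: ...11...........  (fixed point — unchanged through iteration 7)
iteration 7 is ...11..........., still not uniform .

no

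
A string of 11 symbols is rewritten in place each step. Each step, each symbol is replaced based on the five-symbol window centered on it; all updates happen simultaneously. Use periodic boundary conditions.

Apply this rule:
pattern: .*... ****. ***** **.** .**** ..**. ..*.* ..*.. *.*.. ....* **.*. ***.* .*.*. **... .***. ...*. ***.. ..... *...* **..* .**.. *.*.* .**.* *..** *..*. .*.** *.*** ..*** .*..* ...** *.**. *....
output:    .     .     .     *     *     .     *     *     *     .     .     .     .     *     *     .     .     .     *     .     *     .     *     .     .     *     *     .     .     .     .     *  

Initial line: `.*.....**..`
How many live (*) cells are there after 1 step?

.*.*....***
count of *: 5

5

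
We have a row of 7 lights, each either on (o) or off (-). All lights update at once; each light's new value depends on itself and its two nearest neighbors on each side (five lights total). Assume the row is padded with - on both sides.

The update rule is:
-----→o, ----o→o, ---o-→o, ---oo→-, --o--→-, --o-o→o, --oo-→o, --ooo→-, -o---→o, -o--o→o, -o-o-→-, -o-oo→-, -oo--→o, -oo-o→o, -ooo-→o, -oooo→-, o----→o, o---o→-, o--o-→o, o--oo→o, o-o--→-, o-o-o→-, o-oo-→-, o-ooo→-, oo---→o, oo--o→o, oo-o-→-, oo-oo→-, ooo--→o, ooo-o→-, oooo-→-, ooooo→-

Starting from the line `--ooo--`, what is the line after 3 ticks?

tick 1: o--oooo
tick 2: -oo---o
tick 3: -ooo-o-

-ooo-o-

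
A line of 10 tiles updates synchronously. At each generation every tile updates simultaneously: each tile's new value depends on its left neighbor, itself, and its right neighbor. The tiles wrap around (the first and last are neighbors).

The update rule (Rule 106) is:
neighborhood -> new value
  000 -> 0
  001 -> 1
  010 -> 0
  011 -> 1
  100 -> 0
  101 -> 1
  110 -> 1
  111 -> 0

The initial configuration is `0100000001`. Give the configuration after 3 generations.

1000000010
0000000101
0000001010

0000001010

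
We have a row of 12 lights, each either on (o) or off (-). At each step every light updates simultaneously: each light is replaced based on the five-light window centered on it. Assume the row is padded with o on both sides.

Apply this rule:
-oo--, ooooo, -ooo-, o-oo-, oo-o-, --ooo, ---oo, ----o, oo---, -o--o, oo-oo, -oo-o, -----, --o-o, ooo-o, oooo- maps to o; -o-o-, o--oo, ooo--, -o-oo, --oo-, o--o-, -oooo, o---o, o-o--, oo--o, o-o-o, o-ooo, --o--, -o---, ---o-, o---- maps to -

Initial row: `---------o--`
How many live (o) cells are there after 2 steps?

o-oooooo--o-
oo--ooo---o-
count of o: 6

6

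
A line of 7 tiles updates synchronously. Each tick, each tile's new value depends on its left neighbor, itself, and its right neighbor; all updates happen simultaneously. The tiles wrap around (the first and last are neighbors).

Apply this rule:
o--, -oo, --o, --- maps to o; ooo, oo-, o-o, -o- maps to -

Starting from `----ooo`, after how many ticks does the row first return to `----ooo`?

14

ooooo--
o----oo
-ooooo-
oo----o
--ooooo
ooo----
o--oooo
-ooo---
oo--ooo
--ooo--
ooo--oo
---ooo-
oooo--o
----ooo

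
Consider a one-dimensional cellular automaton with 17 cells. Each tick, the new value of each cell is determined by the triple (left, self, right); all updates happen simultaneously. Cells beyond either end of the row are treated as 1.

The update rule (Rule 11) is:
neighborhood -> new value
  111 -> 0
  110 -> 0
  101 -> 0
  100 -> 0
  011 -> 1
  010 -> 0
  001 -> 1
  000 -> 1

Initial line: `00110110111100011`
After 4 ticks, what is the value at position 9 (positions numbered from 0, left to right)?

01100100100001110
01001001001111000
00010010011000011
01100100110011110
position 9 holds 1

1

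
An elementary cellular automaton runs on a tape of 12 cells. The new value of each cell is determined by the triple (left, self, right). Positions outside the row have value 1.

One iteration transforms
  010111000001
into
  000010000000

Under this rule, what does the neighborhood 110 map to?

0

At position 5 the neighborhood is 110; the next row has 0 there.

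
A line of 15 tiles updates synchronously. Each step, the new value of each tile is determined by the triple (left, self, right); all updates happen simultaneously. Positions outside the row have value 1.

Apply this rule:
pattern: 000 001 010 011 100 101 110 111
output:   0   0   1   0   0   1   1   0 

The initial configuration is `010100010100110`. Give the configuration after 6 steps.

step 1: 111100011100011
step 2: 000100000100000
step 3: 000100000100000  (fixed point — unchanged through step 6)

000100000100000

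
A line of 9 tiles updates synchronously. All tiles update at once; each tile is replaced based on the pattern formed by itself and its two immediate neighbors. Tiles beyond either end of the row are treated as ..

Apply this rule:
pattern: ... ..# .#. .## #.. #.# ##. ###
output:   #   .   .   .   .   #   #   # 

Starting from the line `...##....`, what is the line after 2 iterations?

.#...#.##

##..#.###
.#...#.##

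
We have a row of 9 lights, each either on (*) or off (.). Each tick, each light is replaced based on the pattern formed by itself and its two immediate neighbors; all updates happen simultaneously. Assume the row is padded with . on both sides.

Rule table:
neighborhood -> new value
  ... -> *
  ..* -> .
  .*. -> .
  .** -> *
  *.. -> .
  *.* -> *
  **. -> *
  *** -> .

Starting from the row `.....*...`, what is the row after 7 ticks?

****...**
*..*.*.**
....*.***
***..**.*
*.*..***.
.*...*.*.
...*..*..

...*..*..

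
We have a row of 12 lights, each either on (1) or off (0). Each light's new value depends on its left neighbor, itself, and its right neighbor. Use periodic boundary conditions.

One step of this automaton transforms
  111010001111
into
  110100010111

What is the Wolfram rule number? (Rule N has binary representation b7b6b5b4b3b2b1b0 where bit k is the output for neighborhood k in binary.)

162

position 0: 111 → 1  (bit 7 = 1)
position 2: 110 → 0  (bit 6 = 0)
position 3: 101 → 1  (bit 5 = 1)
position 5: 100 → 0  (bit 4 = 0)
position 8: 011 → 0  (bit 3 = 0)
position 4: 010 → 0  (bit 2 = 0)
position 7: 001 → 1  (bit 1 = 1)
position 6: 000 → 0  (bit 0 = 0)
bits b7..b0 = 10100010 = 162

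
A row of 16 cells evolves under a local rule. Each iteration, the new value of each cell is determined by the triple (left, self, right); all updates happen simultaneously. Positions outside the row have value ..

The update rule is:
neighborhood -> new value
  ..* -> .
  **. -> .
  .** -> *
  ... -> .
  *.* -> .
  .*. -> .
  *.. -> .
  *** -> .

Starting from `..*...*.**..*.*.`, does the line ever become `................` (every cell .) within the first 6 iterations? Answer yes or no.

........*.......
................
all cells are . at iteration 2

yes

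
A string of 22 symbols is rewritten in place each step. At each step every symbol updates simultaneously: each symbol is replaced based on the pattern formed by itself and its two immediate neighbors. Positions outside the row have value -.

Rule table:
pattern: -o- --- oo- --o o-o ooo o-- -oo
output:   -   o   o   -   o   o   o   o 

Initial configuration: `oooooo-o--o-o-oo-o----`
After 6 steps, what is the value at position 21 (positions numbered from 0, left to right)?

o

step 1: ooooooo-o--o-oooo-oooo
step 2: oooooooo-o--oooooooooo
step 3: ooooooooo-o-oooooooooo
step 4: oooooooooo-ooooooooooo
step 5: oooooooooooooooooooooo
step 6: oooooooooooooooooooooo
position 21 holds o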